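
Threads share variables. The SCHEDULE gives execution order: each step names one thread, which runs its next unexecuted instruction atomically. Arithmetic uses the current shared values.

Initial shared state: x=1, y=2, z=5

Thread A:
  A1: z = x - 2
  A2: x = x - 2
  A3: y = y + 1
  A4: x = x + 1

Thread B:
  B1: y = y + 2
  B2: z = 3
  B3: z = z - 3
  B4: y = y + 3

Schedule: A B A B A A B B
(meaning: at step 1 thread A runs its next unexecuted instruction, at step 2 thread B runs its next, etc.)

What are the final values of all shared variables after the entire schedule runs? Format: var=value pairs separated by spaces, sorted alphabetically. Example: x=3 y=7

Step 1: thread A executes A1 (z = x - 2). Shared: x=1 y=2 z=-1. PCs: A@1 B@0
Step 2: thread B executes B1 (y = y + 2). Shared: x=1 y=4 z=-1. PCs: A@1 B@1
Step 3: thread A executes A2 (x = x - 2). Shared: x=-1 y=4 z=-1. PCs: A@2 B@1
Step 4: thread B executes B2 (z = 3). Shared: x=-1 y=4 z=3. PCs: A@2 B@2
Step 5: thread A executes A3 (y = y + 1). Shared: x=-1 y=5 z=3. PCs: A@3 B@2
Step 6: thread A executes A4 (x = x + 1). Shared: x=0 y=5 z=3. PCs: A@4 B@2
Step 7: thread B executes B3 (z = z - 3). Shared: x=0 y=5 z=0. PCs: A@4 B@3
Step 8: thread B executes B4 (y = y + 3). Shared: x=0 y=8 z=0. PCs: A@4 B@4

Answer: x=0 y=8 z=0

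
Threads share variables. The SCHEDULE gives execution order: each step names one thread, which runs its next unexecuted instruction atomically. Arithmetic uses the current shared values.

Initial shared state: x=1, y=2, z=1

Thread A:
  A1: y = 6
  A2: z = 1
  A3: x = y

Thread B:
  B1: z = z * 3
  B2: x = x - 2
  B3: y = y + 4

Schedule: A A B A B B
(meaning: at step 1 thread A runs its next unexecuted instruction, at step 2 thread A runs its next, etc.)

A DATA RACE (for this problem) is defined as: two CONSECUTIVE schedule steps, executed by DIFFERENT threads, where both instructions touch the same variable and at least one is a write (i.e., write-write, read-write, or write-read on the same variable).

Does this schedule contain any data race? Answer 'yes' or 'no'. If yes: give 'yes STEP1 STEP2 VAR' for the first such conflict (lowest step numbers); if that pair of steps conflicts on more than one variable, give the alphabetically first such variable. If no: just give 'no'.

Answer: yes 2 3 z

Derivation:
Steps 1,2: same thread (A). No race.
Steps 2,3: A(z = 1) vs B(z = z * 3). RACE on z (W-W).
Steps 3,4: B(r=z,w=z) vs A(r=y,w=x). No conflict.
Steps 4,5: A(x = y) vs B(x = x - 2). RACE on x (W-W).
Steps 5,6: same thread (B). No race.
First conflict at steps 2,3.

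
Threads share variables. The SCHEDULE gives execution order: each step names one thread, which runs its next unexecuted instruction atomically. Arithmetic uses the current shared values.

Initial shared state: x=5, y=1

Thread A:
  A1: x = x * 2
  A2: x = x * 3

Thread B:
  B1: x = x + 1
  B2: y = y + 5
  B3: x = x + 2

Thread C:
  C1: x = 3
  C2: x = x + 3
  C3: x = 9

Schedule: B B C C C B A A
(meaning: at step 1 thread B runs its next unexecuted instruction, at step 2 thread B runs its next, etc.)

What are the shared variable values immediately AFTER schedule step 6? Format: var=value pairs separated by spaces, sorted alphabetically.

Answer: x=11 y=6

Derivation:
Step 1: thread B executes B1 (x = x + 1). Shared: x=6 y=1. PCs: A@0 B@1 C@0
Step 2: thread B executes B2 (y = y + 5). Shared: x=6 y=6. PCs: A@0 B@2 C@0
Step 3: thread C executes C1 (x = 3). Shared: x=3 y=6. PCs: A@0 B@2 C@1
Step 4: thread C executes C2 (x = x + 3). Shared: x=6 y=6. PCs: A@0 B@2 C@2
Step 5: thread C executes C3 (x = 9). Shared: x=9 y=6. PCs: A@0 B@2 C@3
Step 6: thread B executes B3 (x = x + 2). Shared: x=11 y=6. PCs: A@0 B@3 C@3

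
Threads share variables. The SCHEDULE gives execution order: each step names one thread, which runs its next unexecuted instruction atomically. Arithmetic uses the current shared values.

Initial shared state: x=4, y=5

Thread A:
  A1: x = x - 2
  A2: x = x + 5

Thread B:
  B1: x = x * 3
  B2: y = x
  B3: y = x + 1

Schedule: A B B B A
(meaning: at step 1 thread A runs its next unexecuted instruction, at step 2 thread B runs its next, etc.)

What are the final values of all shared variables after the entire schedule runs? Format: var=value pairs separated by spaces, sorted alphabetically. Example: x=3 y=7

Answer: x=11 y=7

Derivation:
Step 1: thread A executes A1 (x = x - 2). Shared: x=2 y=5. PCs: A@1 B@0
Step 2: thread B executes B1 (x = x * 3). Shared: x=6 y=5. PCs: A@1 B@1
Step 3: thread B executes B2 (y = x). Shared: x=6 y=6. PCs: A@1 B@2
Step 4: thread B executes B3 (y = x + 1). Shared: x=6 y=7. PCs: A@1 B@3
Step 5: thread A executes A2 (x = x + 5). Shared: x=11 y=7. PCs: A@2 B@3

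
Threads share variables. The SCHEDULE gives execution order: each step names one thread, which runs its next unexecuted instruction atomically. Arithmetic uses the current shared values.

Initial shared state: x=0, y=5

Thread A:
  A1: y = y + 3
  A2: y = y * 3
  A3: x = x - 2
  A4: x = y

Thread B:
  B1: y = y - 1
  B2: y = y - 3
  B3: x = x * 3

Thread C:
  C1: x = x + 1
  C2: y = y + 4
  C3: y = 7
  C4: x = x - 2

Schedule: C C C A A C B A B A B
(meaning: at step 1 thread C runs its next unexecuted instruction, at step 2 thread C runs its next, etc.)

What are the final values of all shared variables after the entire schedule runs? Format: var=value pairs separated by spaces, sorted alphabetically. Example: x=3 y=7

Step 1: thread C executes C1 (x = x + 1). Shared: x=1 y=5. PCs: A@0 B@0 C@1
Step 2: thread C executes C2 (y = y + 4). Shared: x=1 y=9. PCs: A@0 B@0 C@2
Step 3: thread C executes C3 (y = 7). Shared: x=1 y=7. PCs: A@0 B@0 C@3
Step 4: thread A executes A1 (y = y + 3). Shared: x=1 y=10. PCs: A@1 B@0 C@3
Step 5: thread A executes A2 (y = y * 3). Shared: x=1 y=30. PCs: A@2 B@0 C@3
Step 6: thread C executes C4 (x = x - 2). Shared: x=-1 y=30. PCs: A@2 B@0 C@4
Step 7: thread B executes B1 (y = y - 1). Shared: x=-1 y=29. PCs: A@2 B@1 C@4
Step 8: thread A executes A3 (x = x - 2). Shared: x=-3 y=29. PCs: A@3 B@1 C@4
Step 9: thread B executes B2 (y = y - 3). Shared: x=-3 y=26. PCs: A@3 B@2 C@4
Step 10: thread A executes A4 (x = y). Shared: x=26 y=26. PCs: A@4 B@2 C@4
Step 11: thread B executes B3 (x = x * 3). Shared: x=78 y=26. PCs: A@4 B@3 C@4

Answer: x=78 y=26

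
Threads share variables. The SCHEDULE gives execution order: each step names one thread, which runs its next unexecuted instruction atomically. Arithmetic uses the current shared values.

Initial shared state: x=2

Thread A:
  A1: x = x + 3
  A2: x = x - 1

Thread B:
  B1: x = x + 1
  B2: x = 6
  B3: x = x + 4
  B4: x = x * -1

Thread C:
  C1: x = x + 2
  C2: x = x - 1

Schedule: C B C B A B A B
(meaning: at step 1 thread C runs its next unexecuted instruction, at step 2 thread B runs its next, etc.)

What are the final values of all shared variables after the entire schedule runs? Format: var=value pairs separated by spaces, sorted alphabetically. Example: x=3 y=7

Step 1: thread C executes C1 (x = x + 2). Shared: x=4. PCs: A@0 B@0 C@1
Step 2: thread B executes B1 (x = x + 1). Shared: x=5. PCs: A@0 B@1 C@1
Step 3: thread C executes C2 (x = x - 1). Shared: x=4. PCs: A@0 B@1 C@2
Step 4: thread B executes B2 (x = 6). Shared: x=6. PCs: A@0 B@2 C@2
Step 5: thread A executes A1 (x = x + 3). Shared: x=9. PCs: A@1 B@2 C@2
Step 6: thread B executes B3 (x = x + 4). Shared: x=13. PCs: A@1 B@3 C@2
Step 7: thread A executes A2 (x = x - 1). Shared: x=12. PCs: A@2 B@3 C@2
Step 8: thread B executes B4 (x = x * -1). Shared: x=-12. PCs: A@2 B@4 C@2

Answer: x=-12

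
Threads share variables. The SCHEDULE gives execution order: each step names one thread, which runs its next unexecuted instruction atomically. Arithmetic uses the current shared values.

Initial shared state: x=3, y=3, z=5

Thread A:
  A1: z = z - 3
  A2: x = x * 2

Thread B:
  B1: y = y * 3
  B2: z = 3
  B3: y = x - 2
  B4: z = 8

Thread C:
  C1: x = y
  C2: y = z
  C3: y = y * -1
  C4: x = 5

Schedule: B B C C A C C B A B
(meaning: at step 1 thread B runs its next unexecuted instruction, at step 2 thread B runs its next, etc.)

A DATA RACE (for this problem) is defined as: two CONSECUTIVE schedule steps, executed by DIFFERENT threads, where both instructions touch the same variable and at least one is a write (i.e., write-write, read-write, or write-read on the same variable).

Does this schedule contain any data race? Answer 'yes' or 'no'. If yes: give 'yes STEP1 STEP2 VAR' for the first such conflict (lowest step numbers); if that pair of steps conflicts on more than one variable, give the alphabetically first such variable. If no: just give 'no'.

Steps 1,2: same thread (B). No race.
Steps 2,3: B(r=-,w=z) vs C(r=y,w=x). No conflict.
Steps 3,4: same thread (C). No race.
Steps 4,5: C(y = z) vs A(z = z - 3). RACE on z (R-W).
Steps 5,6: A(r=z,w=z) vs C(r=y,w=y). No conflict.
Steps 6,7: same thread (C). No race.
Steps 7,8: C(x = 5) vs B(y = x - 2). RACE on x (W-R).
Steps 8,9: B(y = x - 2) vs A(x = x * 2). RACE on x (R-W).
Steps 9,10: A(r=x,w=x) vs B(r=-,w=z). No conflict.
First conflict at steps 4,5.

Answer: yes 4 5 z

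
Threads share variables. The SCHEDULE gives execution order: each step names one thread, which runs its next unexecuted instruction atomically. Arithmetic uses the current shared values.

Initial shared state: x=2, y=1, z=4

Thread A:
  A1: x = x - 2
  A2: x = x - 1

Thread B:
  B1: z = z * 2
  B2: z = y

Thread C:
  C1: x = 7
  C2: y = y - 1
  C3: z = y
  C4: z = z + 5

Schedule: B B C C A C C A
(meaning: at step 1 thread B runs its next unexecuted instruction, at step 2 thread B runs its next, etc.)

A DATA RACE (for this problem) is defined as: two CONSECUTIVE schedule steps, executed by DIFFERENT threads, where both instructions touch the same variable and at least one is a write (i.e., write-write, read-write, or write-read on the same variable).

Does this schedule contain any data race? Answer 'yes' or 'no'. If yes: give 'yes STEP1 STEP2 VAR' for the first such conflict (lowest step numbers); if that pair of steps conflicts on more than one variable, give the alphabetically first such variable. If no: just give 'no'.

Answer: no

Derivation:
Steps 1,2: same thread (B). No race.
Steps 2,3: B(r=y,w=z) vs C(r=-,w=x). No conflict.
Steps 3,4: same thread (C). No race.
Steps 4,5: C(r=y,w=y) vs A(r=x,w=x). No conflict.
Steps 5,6: A(r=x,w=x) vs C(r=y,w=z). No conflict.
Steps 6,7: same thread (C). No race.
Steps 7,8: C(r=z,w=z) vs A(r=x,w=x). No conflict.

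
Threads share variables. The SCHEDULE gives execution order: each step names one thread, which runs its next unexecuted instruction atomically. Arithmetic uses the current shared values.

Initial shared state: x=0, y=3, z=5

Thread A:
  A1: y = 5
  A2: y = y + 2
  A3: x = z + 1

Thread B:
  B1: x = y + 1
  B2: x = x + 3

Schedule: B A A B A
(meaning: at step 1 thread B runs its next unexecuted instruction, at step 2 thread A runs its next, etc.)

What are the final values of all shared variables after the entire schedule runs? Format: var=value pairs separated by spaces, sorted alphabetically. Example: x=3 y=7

Answer: x=6 y=7 z=5

Derivation:
Step 1: thread B executes B1 (x = y + 1). Shared: x=4 y=3 z=5. PCs: A@0 B@1
Step 2: thread A executes A1 (y = 5). Shared: x=4 y=5 z=5. PCs: A@1 B@1
Step 3: thread A executes A2 (y = y + 2). Shared: x=4 y=7 z=5. PCs: A@2 B@1
Step 4: thread B executes B2 (x = x + 3). Shared: x=7 y=7 z=5. PCs: A@2 B@2
Step 5: thread A executes A3 (x = z + 1). Shared: x=6 y=7 z=5. PCs: A@3 B@2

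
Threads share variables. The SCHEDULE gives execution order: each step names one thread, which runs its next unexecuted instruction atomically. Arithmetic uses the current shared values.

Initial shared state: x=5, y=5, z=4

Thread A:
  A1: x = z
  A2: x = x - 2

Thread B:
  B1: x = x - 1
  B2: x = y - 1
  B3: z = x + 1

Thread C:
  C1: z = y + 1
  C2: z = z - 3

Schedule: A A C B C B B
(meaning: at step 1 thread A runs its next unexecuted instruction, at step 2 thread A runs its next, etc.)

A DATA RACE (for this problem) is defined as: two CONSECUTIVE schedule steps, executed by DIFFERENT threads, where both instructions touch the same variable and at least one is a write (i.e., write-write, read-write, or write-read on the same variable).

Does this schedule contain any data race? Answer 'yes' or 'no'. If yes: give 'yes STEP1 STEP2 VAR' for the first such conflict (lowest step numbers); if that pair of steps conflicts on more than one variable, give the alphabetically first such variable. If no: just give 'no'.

Answer: no

Derivation:
Steps 1,2: same thread (A). No race.
Steps 2,3: A(r=x,w=x) vs C(r=y,w=z). No conflict.
Steps 3,4: C(r=y,w=z) vs B(r=x,w=x). No conflict.
Steps 4,5: B(r=x,w=x) vs C(r=z,w=z). No conflict.
Steps 5,6: C(r=z,w=z) vs B(r=y,w=x). No conflict.
Steps 6,7: same thread (B). No race.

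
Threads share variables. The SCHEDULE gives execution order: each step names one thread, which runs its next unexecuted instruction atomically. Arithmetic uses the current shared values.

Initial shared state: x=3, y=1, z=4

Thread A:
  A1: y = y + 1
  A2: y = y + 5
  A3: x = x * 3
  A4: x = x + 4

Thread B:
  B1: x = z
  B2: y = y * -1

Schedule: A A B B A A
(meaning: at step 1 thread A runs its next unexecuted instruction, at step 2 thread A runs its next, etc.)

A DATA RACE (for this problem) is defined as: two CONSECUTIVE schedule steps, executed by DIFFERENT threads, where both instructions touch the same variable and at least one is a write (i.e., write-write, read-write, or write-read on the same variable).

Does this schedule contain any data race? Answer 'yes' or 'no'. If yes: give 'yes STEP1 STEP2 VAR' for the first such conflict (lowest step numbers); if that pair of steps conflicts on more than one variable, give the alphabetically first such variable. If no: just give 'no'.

Answer: no

Derivation:
Steps 1,2: same thread (A). No race.
Steps 2,3: A(r=y,w=y) vs B(r=z,w=x). No conflict.
Steps 3,4: same thread (B). No race.
Steps 4,5: B(r=y,w=y) vs A(r=x,w=x). No conflict.
Steps 5,6: same thread (A). No race.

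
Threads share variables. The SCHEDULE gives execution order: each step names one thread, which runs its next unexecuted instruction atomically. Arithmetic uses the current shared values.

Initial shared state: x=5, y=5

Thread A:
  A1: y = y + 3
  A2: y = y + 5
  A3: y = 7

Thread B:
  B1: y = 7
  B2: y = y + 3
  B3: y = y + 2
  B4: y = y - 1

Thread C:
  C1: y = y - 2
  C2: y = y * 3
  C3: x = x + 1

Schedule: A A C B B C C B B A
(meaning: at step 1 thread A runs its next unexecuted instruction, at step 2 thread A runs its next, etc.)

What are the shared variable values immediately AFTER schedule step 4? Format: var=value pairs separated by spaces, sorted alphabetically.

Answer: x=5 y=7

Derivation:
Step 1: thread A executes A1 (y = y + 3). Shared: x=5 y=8. PCs: A@1 B@0 C@0
Step 2: thread A executes A2 (y = y + 5). Shared: x=5 y=13. PCs: A@2 B@0 C@0
Step 3: thread C executes C1 (y = y - 2). Shared: x=5 y=11. PCs: A@2 B@0 C@1
Step 4: thread B executes B1 (y = 7). Shared: x=5 y=7. PCs: A@2 B@1 C@1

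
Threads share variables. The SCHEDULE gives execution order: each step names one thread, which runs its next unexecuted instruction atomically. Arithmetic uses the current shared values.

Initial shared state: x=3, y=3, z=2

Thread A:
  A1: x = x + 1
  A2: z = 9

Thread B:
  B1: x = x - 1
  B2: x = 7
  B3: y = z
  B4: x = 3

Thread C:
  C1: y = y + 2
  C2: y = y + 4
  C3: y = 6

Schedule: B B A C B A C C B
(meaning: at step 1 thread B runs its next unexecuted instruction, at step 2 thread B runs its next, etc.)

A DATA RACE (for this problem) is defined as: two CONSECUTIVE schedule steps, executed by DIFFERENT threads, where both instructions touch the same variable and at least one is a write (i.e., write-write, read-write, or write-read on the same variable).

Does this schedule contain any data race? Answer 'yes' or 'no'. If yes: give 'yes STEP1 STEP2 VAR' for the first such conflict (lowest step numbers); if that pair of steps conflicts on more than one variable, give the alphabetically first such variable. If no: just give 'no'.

Steps 1,2: same thread (B). No race.
Steps 2,3: B(x = 7) vs A(x = x + 1). RACE on x (W-W).
Steps 3,4: A(r=x,w=x) vs C(r=y,w=y). No conflict.
Steps 4,5: C(y = y + 2) vs B(y = z). RACE on y (W-W).
Steps 5,6: B(y = z) vs A(z = 9). RACE on z (R-W).
Steps 6,7: A(r=-,w=z) vs C(r=y,w=y). No conflict.
Steps 7,8: same thread (C). No race.
Steps 8,9: C(r=-,w=y) vs B(r=-,w=x). No conflict.
First conflict at steps 2,3.

Answer: yes 2 3 x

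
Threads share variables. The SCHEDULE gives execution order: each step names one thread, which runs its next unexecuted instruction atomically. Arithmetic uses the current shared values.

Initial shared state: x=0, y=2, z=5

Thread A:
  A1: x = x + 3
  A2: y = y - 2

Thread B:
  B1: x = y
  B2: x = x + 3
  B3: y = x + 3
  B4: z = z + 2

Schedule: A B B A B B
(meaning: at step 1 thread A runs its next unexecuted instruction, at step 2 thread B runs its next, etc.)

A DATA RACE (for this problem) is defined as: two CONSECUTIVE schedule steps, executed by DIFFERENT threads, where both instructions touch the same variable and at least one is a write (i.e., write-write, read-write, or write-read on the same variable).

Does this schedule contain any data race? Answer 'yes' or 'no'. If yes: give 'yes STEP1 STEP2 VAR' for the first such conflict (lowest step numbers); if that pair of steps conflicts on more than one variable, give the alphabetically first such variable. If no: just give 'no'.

Steps 1,2: A(x = x + 3) vs B(x = y). RACE on x (W-W).
Steps 2,3: same thread (B). No race.
Steps 3,4: B(r=x,w=x) vs A(r=y,w=y). No conflict.
Steps 4,5: A(y = y - 2) vs B(y = x + 3). RACE on y (W-W).
Steps 5,6: same thread (B). No race.
First conflict at steps 1,2.

Answer: yes 1 2 x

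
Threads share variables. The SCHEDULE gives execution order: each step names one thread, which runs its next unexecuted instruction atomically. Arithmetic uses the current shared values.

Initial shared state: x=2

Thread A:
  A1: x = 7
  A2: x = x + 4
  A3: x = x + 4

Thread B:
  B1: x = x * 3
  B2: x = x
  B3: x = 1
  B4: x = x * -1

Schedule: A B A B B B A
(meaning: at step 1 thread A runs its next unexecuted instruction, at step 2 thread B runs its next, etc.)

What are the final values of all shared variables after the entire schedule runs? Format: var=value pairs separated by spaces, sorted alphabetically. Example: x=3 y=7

Answer: x=3

Derivation:
Step 1: thread A executes A1 (x = 7). Shared: x=7. PCs: A@1 B@0
Step 2: thread B executes B1 (x = x * 3). Shared: x=21. PCs: A@1 B@1
Step 3: thread A executes A2 (x = x + 4). Shared: x=25. PCs: A@2 B@1
Step 4: thread B executes B2 (x = x). Shared: x=25. PCs: A@2 B@2
Step 5: thread B executes B3 (x = 1). Shared: x=1. PCs: A@2 B@3
Step 6: thread B executes B4 (x = x * -1). Shared: x=-1. PCs: A@2 B@4
Step 7: thread A executes A3 (x = x + 4). Shared: x=3. PCs: A@3 B@4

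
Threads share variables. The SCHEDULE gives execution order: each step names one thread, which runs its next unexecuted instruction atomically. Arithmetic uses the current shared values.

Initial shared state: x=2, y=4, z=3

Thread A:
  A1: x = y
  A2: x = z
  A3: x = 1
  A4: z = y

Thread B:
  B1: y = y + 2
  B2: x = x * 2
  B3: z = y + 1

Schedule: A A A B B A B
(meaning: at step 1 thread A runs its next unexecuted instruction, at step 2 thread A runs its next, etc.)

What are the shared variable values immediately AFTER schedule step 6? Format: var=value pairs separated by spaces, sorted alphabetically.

Step 1: thread A executes A1 (x = y). Shared: x=4 y=4 z=3. PCs: A@1 B@0
Step 2: thread A executes A2 (x = z). Shared: x=3 y=4 z=3. PCs: A@2 B@0
Step 3: thread A executes A3 (x = 1). Shared: x=1 y=4 z=3. PCs: A@3 B@0
Step 4: thread B executes B1 (y = y + 2). Shared: x=1 y=6 z=3. PCs: A@3 B@1
Step 5: thread B executes B2 (x = x * 2). Shared: x=2 y=6 z=3. PCs: A@3 B@2
Step 6: thread A executes A4 (z = y). Shared: x=2 y=6 z=6. PCs: A@4 B@2

Answer: x=2 y=6 z=6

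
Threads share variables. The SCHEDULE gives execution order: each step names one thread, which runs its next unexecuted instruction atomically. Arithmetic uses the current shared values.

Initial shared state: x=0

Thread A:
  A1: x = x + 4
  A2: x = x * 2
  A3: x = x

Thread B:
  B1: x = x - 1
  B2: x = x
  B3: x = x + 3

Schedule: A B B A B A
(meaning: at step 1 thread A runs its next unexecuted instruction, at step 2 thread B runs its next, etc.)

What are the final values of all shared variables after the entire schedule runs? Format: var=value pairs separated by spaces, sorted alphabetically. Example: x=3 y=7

Step 1: thread A executes A1 (x = x + 4). Shared: x=4. PCs: A@1 B@0
Step 2: thread B executes B1 (x = x - 1). Shared: x=3. PCs: A@1 B@1
Step 3: thread B executes B2 (x = x). Shared: x=3. PCs: A@1 B@2
Step 4: thread A executes A2 (x = x * 2). Shared: x=6. PCs: A@2 B@2
Step 5: thread B executes B3 (x = x + 3). Shared: x=9. PCs: A@2 B@3
Step 6: thread A executes A3 (x = x). Shared: x=9. PCs: A@3 B@3

Answer: x=9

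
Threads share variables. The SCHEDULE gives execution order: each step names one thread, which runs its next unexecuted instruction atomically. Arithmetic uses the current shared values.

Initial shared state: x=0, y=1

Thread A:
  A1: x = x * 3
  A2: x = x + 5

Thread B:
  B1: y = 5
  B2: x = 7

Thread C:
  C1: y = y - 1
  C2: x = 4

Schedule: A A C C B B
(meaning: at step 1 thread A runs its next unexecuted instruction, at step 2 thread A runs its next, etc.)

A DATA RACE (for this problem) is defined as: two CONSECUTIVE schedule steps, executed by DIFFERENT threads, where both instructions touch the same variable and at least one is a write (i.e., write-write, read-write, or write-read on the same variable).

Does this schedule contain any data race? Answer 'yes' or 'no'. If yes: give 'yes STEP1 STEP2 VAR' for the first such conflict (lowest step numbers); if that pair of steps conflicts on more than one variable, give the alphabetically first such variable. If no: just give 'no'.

Steps 1,2: same thread (A). No race.
Steps 2,3: A(r=x,w=x) vs C(r=y,w=y). No conflict.
Steps 3,4: same thread (C). No race.
Steps 4,5: C(r=-,w=x) vs B(r=-,w=y). No conflict.
Steps 5,6: same thread (B). No race.

Answer: no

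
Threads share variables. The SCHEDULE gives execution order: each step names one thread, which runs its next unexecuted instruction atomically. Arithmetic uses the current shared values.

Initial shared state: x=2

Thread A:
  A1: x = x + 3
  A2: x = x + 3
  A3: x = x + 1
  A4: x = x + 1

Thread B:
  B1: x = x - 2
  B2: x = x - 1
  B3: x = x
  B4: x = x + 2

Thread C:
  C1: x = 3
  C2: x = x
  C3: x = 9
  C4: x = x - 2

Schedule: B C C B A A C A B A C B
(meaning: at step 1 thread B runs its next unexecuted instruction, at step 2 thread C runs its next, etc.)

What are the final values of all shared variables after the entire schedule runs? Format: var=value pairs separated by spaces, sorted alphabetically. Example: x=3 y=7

Step 1: thread B executes B1 (x = x - 2). Shared: x=0. PCs: A@0 B@1 C@0
Step 2: thread C executes C1 (x = 3). Shared: x=3. PCs: A@0 B@1 C@1
Step 3: thread C executes C2 (x = x). Shared: x=3. PCs: A@0 B@1 C@2
Step 4: thread B executes B2 (x = x - 1). Shared: x=2. PCs: A@0 B@2 C@2
Step 5: thread A executes A1 (x = x + 3). Shared: x=5. PCs: A@1 B@2 C@2
Step 6: thread A executes A2 (x = x + 3). Shared: x=8. PCs: A@2 B@2 C@2
Step 7: thread C executes C3 (x = 9). Shared: x=9. PCs: A@2 B@2 C@3
Step 8: thread A executes A3 (x = x + 1). Shared: x=10. PCs: A@3 B@2 C@3
Step 9: thread B executes B3 (x = x). Shared: x=10. PCs: A@3 B@3 C@3
Step 10: thread A executes A4 (x = x + 1). Shared: x=11. PCs: A@4 B@3 C@3
Step 11: thread C executes C4 (x = x - 2). Shared: x=9. PCs: A@4 B@3 C@4
Step 12: thread B executes B4 (x = x + 2). Shared: x=11. PCs: A@4 B@4 C@4

Answer: x=11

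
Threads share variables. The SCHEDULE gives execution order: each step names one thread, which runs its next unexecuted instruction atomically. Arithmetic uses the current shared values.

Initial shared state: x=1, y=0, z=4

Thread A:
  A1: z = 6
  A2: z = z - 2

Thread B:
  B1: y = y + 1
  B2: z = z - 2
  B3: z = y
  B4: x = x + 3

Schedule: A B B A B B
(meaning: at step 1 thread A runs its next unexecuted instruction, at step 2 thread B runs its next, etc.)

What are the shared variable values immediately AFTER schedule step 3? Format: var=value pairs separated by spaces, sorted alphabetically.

Step 1: thread A executes A1 (z = 6). Shared: x=1 y=0 z=6. PCs: A@1 B@0
Step 2: thread B executes B1 (y = y + 1). Shared: x=1 y=1 z=6. PCs: A@1 B@1
Step 3: thread B executes B2 (z = z - 2). Shared: x=1 y=1 z=4. PCs: A@1 B@2

Answer: x=1 y=1 z=4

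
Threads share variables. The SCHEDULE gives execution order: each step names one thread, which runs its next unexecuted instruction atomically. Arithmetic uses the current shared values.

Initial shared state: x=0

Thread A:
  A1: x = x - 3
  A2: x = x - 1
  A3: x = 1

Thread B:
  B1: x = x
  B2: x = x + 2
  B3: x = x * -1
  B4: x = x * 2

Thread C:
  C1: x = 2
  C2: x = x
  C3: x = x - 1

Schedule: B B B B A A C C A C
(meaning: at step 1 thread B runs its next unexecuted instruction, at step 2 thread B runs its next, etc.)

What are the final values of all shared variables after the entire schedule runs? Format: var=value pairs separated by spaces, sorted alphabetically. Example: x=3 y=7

Answer: x=0

Derivation:
Step 1: thread B executes B1 (x = x). Shared: x=0. PCs: A@0 B@1 C@0
Step 2: thread B executes B2 (x = x + 2). Shared: x=2. PCs: A@0 B@2 C@0
Step 3: thread B executes B3 (x = x * -1). Shared: x=-2. PCs: A@0 B@3 C@0
Step 4: thread B executes B4 (x = x * 2). Shared: x=-4. PCs: A@0 B@4 C@0
Step 5: thread A executes A1 (x = x - 3). Shared: x=-7. PCs: A@1 B@4 C@0
Step 6: thread A executes A2 (x = x - 1). Shared: x=-8. PCs: A@2 B@4 C@0
Step 7: thread C executes C1 (x = 2). Shared: x=2. PCs: A@2 B@4 C@1
Step 8: thread C executes C2 (x = x). Shared: x=2. PCs: A@2 B@4 C@2
Step 9: thread A executes A3 (x = 1). Shared: x=1. PCs: A@3 B@4 C@2
Step 10: thread C executes C3 (x = x - 1). Shared: x=0. PCs: A@3 B@4 C@3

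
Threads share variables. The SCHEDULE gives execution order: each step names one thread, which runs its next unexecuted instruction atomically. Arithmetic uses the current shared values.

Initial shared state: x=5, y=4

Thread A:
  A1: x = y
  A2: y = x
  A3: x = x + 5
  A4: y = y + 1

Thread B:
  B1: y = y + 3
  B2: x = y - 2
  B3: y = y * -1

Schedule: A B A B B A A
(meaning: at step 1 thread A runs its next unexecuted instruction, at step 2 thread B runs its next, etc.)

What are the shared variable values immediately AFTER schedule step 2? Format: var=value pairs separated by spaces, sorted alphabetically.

Answer: x=4 y=7

Derivation:
Step 1: thread A executes A1 (x = y). Shared: x=4 y=4. PCs: A@1 B@0
Step 2: thread B executes B1 (y = y + 3). Shared: x=4 y=7. PCs: A@1 B@1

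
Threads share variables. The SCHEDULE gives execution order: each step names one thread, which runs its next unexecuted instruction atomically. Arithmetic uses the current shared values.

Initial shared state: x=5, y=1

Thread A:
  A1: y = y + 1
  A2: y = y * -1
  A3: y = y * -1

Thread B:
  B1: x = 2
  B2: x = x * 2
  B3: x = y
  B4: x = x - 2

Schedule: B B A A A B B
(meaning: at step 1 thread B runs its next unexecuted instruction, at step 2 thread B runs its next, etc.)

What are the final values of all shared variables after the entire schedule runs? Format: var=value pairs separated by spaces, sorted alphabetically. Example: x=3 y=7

Answer: x=0 y=2

Derivation:
Step 1: thread B executes B1 (x = 2). Shared: x=2 y=1. PCs: A@0 B@1
Step 2: thread B executes B2 (x = x * 2). Shared: x=4 y=1. PCs: A@0 B@2
Step 3: thread A executes A1 (y = y + 1). Shared: x=4 y=2. PCs: A@1 B@2
Step 4: thread A executes A2 (y = y * -1). Shared: x=4 y=-2. PCs: A@2 B@2
Step 5: thread A executes A3 (y = y * -1). Shared: x=4 y=2. PCs: A@3 B@2
Step 6: thread B executes B3 (x = y). Shared: x=2 y=2. PCs: A@3 B@3
Step 7: thread B executes B4 (x = x - 2). Shared: x=0 y=2. PCs: A@3 B@4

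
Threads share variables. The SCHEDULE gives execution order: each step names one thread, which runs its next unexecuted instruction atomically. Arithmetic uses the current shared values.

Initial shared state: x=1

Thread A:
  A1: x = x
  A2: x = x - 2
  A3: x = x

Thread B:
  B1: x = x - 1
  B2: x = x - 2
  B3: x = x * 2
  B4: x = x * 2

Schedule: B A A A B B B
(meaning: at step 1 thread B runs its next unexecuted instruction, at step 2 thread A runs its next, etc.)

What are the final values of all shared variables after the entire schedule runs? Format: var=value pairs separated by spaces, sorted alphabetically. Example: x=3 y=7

Answer: x=-16

Derivation:
Step 1: thread B executes B1 (x = x - 1). Shared: x=0. PCs: A@0 B@1
Step 2: thread A executes A1 (x = x). Shared: x=0. PCs: A@1 B@1
Step 3: thread A executes A2 (x = x - 2). Shared: x=-2. PCs: A@2 B@1
Step 4: thread A executes A3 (x = x). Shared: x=-2. PCs: A@3 B@1
Step 5: thread B executes B2 (x = x - 2). Shared: x=-4. PCs: A@3 B@2
Step 6: thread B executes B3 (x = x * 2). Shared: x=-8. PCs: A@3 B@3
Step 7: thread B executes B4 (x = x * 2). Shared: x=-16. PCs: A@3 B@4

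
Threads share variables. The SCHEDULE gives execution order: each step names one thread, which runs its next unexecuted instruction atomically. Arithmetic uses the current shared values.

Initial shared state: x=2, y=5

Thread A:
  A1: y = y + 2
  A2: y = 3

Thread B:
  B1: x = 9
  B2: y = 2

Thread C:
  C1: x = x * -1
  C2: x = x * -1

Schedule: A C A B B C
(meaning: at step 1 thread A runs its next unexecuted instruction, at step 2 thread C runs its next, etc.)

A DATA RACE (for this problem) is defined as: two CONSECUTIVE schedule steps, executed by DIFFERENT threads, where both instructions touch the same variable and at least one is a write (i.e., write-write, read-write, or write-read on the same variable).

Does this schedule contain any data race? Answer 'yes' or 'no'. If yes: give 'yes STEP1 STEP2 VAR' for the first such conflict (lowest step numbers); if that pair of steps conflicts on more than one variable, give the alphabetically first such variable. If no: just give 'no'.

Answer: no

Derivation:
Steps 1,2: A(r=y,w=y) vs C(r=x,w=x). No conflict.
Steps 2,3: C(r=x,w=x) vs A(r=-,w=y). No conflict.
Steps 3,4: A(r=-,w=y) vs B(r=-,w=x). No conflict.
Steps 4,5: same thread (B). No race.
Steps 5,6: B(r=-,w=y) vs C(r=x,w=x). No conflict.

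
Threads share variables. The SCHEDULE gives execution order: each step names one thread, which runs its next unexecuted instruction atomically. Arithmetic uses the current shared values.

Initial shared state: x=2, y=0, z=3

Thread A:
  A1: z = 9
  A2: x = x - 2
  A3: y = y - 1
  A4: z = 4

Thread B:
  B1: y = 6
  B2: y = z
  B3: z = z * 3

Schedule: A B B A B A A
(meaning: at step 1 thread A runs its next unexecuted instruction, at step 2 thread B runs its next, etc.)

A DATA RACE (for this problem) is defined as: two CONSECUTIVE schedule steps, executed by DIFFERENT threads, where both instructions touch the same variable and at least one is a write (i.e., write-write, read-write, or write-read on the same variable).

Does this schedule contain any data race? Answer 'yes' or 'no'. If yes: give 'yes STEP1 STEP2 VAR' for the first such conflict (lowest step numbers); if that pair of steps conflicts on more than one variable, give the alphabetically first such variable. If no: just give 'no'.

Steps 1,2: A(r=-,w=z) vs B(r=-,w=y). No conflict.
Steps 2,3: same thread (B). No race.
Steps 3,4: B(r=z,w=y) vs A(r=x,w=x). No conflict.
Steps 4,5: A(r=x,w=x) vs B(r=z,w=z). No conflict.
Steps 5,6: B(r=z,w=z) vs A(r=y,w=y). No conflict.
Steps 6,7: same thread (A). No race.

Answer: no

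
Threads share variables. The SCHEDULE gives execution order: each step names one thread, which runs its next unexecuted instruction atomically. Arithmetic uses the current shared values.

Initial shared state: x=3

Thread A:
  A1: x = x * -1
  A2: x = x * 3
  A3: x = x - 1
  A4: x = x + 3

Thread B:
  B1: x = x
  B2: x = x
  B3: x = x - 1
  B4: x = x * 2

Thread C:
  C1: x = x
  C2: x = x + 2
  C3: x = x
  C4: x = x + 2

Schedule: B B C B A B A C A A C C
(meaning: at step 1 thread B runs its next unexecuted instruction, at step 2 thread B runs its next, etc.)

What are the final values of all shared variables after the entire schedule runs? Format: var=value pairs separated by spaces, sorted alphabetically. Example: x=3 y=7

Answer: x=-6

Derivation:
Step 1: thread B executes B1 (x = x). Shared: x=3. PCs: A@0 B@1 C@0
Step 2: thread B executes B2 (x = x). Shared: x=3. PCs: A@0 B@2 C@0
Step 3: thread C executes C1 (x = x). Shared: x=3. PCs: A@0 B@2 C@1
Step 4: thread B executes B3 (x = x - 1). Shared: x=2. PCs: A@0 B@3 C@1
Step 5: thread A executes A1 (x = x * -1). Shared: x=-2. PCs: A@1 B@3 C@1
Step 6: thread B executes B4 (x = x * 2). Shared: x=-4. PCs: A@1 B@4 C@1
Step 7: thread A executes A2 (x = x * 3). Shared: x=-12. PCs: A@2 B@4 C@1
Step 8: thread C executes C2 (x = x + 2). Shared: x=-10. PCs: A@2 B@4 C@2
Step 9: thread A executes A3 (x = x - 1). Shared: x=-11. PCs: A@3 B@4 C@2
Step 10: thread A executes A4 (x = x + 3). Shared: x=-8. PCs: A@4 B@4 C@2
Step 11: thread C executes C3 (x = x). Shared: x=-8. PCs: A@4 B@4 C@3
Step 12: thread C executes C4 (x = x + 2). Shared: x=-6. PCs: A@4 B@4 C@4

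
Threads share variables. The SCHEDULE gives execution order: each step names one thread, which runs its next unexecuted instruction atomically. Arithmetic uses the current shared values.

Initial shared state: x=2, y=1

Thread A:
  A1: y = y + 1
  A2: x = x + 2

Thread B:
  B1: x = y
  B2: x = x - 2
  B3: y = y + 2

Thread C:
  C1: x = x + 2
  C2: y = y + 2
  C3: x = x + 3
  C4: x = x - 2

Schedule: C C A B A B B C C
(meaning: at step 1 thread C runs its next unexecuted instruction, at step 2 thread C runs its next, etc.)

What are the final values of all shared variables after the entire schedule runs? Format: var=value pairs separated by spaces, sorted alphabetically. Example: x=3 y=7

Step 1: thread C executes C1 (x = x + 2). Shared: x=4 y=1. PCs: A@0 B@0 C@1
Step 2: thread C executes C2 (y = y + 2). Shared: x=4 y=3. PCs: A@0 B@0 C@2
Step 3: thread A executes A1 (y = y + 1). Shared: x=4 y=4. PCs: A@1 B@0 C@2
Step 4: thread B executes B1 (x = y). Shared: x=4 y=4. PCs: A@1 B@1 C@2
Step 5: thread A executes A2 (x = x + 2). Shared: x=6 y=4. PCs: A@2 B@1 C@2
Step 6: thread B executes B2 (x = x - 2). Shared: x=4 y=4. PCs: A@2 B@2 C@2
Step 7: thread B executes B3 (y = y + 2). Shared: x=4 y=6. PCs: A@2 B@3 C@2
Step 8: thread C executes C3 (x = x + 3). Shared: x=7 y=6. PCs: A@2 B@3 C@3
Step 9: thread C executes C4 (x = x - 2). Shared: x=5 y=6. PCs: A@2 B@3 C@4

Answer: x=5 y=6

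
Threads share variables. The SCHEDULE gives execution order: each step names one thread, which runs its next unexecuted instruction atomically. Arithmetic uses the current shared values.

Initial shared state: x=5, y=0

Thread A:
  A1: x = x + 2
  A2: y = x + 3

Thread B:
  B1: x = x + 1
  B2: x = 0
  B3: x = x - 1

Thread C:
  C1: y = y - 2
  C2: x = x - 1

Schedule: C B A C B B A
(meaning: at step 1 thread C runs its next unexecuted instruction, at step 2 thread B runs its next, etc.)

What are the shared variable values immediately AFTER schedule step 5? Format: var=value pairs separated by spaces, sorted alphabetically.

Answer: x=0 y=-2

Derivation:
Step 1: thread C executes C1 (y = y - 2). Shared: x=5 y=-2. PCs: A@0 B@0 C@1
Step 2: thread B executes B1 (x = x + 1). Shared: x=6 y=-2. PCs: A@0 B@1 C@1
Step 3: thread A executes A1 (x = x + 2). Shared: x=8 y=-2. PCs: A@1 B@1 C@1
Step 4: thread C executes C2 (x = x - 1). Shared: x=7 y=-2. PCs: A@1 B@1 C@2
Step 5: thread B executes B2 (x = 0). Shared: x=0 y=-2. PCs: A@1 B@2 C@2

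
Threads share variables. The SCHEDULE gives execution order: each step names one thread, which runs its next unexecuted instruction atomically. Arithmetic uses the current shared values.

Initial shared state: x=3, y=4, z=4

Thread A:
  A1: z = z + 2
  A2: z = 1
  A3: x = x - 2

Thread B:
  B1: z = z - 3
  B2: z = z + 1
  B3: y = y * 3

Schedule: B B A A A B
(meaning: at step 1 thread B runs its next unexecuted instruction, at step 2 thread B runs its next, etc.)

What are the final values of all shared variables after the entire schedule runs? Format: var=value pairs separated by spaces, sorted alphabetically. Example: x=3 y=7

Answer: x=1 y=12 z=1

Derivation:
Step 1: thread B executes B1 (z = z - 3). Shared: x=3 y=4 z=1. PCs: A@0 B@1
Step 2: thread B executes B2 (z = z + 1). Shared: x=3 y=4 z=2. PCs: A@0 B@2
Step 3: thread A executes A1 (z = z + 2). Shared: x=3 y=4 z=4. PCs: A@1 B@2
Step 4: thread A executes A2 (z = 1). Shared: x=3 y=4 z=1. PCs: A@2 B@2
Step 5: thread A executes A3 (x = x - 2). Shared: x=1 y=4 z=1. PCs: A@3 B@2
Step 6: thread B executes B3 (y = y * 3). Shared: x=1 y=12 z=1. PCs: A@3 B@3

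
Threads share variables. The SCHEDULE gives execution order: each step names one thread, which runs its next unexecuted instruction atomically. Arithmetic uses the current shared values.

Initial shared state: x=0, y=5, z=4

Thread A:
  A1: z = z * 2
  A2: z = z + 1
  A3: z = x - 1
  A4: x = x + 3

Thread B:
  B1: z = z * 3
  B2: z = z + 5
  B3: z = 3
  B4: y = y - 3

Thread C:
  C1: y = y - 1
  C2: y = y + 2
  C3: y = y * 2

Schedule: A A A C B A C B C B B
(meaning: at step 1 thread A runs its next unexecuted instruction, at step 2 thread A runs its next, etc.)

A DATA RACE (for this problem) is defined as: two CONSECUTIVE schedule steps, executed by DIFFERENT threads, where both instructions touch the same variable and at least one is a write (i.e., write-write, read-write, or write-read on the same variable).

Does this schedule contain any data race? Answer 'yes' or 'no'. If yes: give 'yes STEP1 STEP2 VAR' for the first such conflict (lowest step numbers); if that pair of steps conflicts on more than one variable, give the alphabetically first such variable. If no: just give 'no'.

Answer: no

Derivation:
Steps 1,2: same thread (A). No race.
Steps 2,3: same thread (A). No race.
Steps 3,4: A(r=x,w=z) vs C(r=y,w=y). No conflict.
Steps 4,5: C(r=y,w=y) vs B(r=z,w=z). No conflict.
Steps 5,6: B(r=z,w=z) vs A(r=x,w=x). No conflict.
Steps 6,7: A(r=x,w=x) vs C(r=y,w=y). No conflict.
Steps 7,8: C(r=y,w=y) vs B(r=z,w=z). No conflict.
Steps 8,9: B(r=z,w=z) vs C(r=y,w=y). No conflict.
Steps 9,10: C(r=y,w=y) vs B(r=-,w=z). No conflict.
Steps 10,11: same thread (B). No race.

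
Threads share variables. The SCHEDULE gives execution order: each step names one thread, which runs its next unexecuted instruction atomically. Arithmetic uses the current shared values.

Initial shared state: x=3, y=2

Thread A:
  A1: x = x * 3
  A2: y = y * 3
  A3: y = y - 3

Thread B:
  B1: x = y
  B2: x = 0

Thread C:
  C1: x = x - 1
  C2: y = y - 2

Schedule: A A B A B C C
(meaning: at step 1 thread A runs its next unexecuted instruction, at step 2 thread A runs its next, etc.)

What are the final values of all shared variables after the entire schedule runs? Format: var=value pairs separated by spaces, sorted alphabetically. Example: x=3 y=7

Answer: x=-1 y=1

Derivation:
Step 1: thread A executes A1 (x = x * 3). Shared: x=9 y=2. PCs: A@1 B@0 C@0
Step 2: thread A executes A2 (y = y * 3). Shared: x=9 y=6. PCs: A@2 B@0 C@0
Step 3: thread B executes B1 (x = y). Shared: x=6 y=6. PCs: A@2 B@1 C@0
Step 4: thread A executes A3 (y = y - 3). Shared: x=6 y=3. PCs: A@3 B@1 C@0
Step 5: thread B executes B2 (x = 0). Shared: x=0 y=3. PCs: A@3 B@2 C@0
Step 6: thread C executes C1 (x = x - 1). Shared: x=-1 y=3. PCs: A@3 B@2 C@1
Step 7: thread C executes C2 (y = y - 2). Shared: x=-1 y=1. PCs: A@3 B@2 C@2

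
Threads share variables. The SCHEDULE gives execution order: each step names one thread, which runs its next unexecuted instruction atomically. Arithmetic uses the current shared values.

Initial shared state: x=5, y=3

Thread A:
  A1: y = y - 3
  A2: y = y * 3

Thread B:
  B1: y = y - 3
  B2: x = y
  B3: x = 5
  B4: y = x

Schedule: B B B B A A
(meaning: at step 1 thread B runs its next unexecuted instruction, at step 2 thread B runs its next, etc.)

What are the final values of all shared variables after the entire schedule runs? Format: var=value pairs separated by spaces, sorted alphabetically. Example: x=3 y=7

Step 1: thread B executes B1 (y = y - 3). Shared: x=5 y=0. PCs: A@0 B@1
Step 2: thread B executes B2 (x = y). Shared: x=0 y=0. PCs: A@0 B@2
Step 3: thread B executes B3 (x = 5). Shared: x=5 y=0. PCs: A@0 B@3
Step 4: thread B executes B4 (y = x). Shared: x=5 y=5. PCs: A@0 B@4
Step 5: thread A executes A1 (y = y - 3). Shared: x=5 y=2. PCs: A@1 B@4
Step 6: thread A executes A2 (y = y * 3). Shared: x=5 y=6. PCs: A@2 B@4

Answer: x=5 y=6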